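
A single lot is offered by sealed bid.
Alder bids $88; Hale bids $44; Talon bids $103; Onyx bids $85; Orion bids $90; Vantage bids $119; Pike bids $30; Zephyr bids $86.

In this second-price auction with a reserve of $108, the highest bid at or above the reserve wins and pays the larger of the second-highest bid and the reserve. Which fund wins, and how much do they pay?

Vantage pays $108

Sorting bids: 119 (Vantage) > 103 (Talon) > 90 (Orion) > 88 (Alder) > 86 (Zephyr) > 85 (Onyx) > …
Highest eligible bid: Vantage at $119.
Second-highest bid $103 is below the reserve $108, so the reserve binds → payment $108.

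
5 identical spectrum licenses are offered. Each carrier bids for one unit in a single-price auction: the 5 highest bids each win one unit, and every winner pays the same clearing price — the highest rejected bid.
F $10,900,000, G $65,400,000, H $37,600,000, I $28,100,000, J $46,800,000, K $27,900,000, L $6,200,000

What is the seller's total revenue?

Bids ranked high→low: 65,400,000 (G), 46,800,000 (J), 37,600,000 (H), 28,100,000 (I), 27,900,000 (K), 10,900,000 (F), 6,200,000 (L)
Top 5: G, J, H, I, K.
First losing bid is F's $10,900,000, which sets the uniform price.
Total revenue = 5 × $10,900,000 = $54,500,000.

Total revenue: $54,500,000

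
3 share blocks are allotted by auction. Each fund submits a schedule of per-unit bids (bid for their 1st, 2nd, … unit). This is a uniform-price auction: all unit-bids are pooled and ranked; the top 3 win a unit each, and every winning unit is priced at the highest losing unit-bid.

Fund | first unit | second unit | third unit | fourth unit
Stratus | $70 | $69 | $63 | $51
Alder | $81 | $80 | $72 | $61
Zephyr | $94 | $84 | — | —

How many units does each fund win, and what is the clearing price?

All unit-bids, highest first — top 3: 94 (Zephyr-1), 84 (Zephyr-2), 81 (Alder-1)
Highest rejected unit-bid = $80.
Allocation: Alder 1, Zephyr 2.

Alder 1, Zephyr 2; clearing price $80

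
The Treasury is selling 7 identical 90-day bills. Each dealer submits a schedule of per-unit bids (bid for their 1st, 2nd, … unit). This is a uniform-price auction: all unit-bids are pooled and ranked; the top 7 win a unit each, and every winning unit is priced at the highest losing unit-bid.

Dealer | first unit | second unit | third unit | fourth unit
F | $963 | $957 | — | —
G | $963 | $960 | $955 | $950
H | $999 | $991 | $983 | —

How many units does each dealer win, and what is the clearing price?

F 2, G 2, H 3; clearing price $955

Pooled unit-bids ranked (top 7): 999 (H-1), 991 (H-2), 983 (H-3), 963 (F-1), 963 (G-1), 960 (G-2), 957 (F-2)
First bid not allocated: $955.
Allocation: F 2, G 2, H 3.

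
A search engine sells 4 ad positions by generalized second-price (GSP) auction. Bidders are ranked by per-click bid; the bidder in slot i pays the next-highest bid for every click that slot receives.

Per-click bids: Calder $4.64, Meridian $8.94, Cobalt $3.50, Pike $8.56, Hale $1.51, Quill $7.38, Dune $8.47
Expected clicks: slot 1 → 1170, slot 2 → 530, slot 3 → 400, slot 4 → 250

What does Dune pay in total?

Dune pays $2952.00

Sorting advertisers: $8.94 (Meridian) > $8.56 (Pike) > $8.47 (Dune) > $7.38 (Quill) > $4.64 (Calder) > …
Dune holds slot 3 → pays next bid $7.38 × 400 clicks = $2952.00.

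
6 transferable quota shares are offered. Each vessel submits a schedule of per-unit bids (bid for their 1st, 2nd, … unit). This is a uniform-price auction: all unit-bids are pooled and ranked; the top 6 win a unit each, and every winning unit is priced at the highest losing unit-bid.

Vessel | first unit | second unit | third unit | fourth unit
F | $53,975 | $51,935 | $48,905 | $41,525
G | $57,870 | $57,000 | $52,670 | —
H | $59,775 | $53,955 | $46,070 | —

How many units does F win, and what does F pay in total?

F: 1 unit, pays $51,935

All unit-bids, highest first — top 6: 59,775 (H-1), 57,870 (G-1), 57,000 (G-2), 53,975 (F-1), 53,955 (H-2), 52,670 (G-3)
The (k+1)-th unit-bid is $51,935.
F wins 1 unit(s) at $51,935 each.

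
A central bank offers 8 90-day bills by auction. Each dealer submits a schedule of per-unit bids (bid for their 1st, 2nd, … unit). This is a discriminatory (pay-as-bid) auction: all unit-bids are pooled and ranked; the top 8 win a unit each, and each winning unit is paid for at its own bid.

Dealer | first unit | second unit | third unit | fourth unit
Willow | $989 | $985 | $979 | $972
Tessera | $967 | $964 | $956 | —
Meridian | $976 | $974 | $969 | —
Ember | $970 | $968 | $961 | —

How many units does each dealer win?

Ember 1, Meridian 3, Willow 4

Pooled unit-bids ranked (top 8): 989 (Willow-1), 985 (Willow-2), 979 (Willow-3), 976 (Meridian-1), 974 (Meridian-2), 972 (Willow-4), 970 (Ember-1), 969 (Meridian-3)
Next rejected bid: $968 (not a price — pay-as-bid).
Allocation: Ember 1, Meridian 3, Willow 4.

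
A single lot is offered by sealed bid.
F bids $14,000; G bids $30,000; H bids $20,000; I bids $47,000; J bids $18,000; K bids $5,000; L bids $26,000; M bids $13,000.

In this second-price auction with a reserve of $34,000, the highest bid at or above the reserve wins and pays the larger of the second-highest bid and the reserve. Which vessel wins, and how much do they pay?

I pays $34,000

Sorting bids: 47,000 (I) > 30,000 (G) > 26,000 (L) > 20,000 (H) > 18,000 (J) > 14,000 (F) > …
I has the top bid at or above the reserve ($47,000).
max(second-highest $30,000, reserve $34,000) = $34,000.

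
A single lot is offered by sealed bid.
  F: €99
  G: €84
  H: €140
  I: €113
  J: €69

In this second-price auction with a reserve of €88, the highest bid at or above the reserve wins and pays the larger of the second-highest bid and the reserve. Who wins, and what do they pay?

H pays €113

Bids in order: 140 (H) > 113 (I) > 99 (F) > 84 (G) > 69 (J)
H has the top bid at or above the reserve (€140).
Second-highest bid €113 exceeds the reserve €88 → payment €113.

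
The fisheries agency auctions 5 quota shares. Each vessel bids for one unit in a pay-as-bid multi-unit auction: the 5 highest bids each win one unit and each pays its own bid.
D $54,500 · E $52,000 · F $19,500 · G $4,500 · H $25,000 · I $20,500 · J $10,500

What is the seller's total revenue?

Total revenue: $171,500

Sorting: 54,500 (D), 52,000 (E), 25,000 (H), 20,500 (I), 19,500 (F), 10,500 (J), 4,500 (G)
The 5 highest are D, E, H, I, F.
Total revenue = 54,500 + 52,000 + 25,000 + 20,500 + 19,500 = $171,500.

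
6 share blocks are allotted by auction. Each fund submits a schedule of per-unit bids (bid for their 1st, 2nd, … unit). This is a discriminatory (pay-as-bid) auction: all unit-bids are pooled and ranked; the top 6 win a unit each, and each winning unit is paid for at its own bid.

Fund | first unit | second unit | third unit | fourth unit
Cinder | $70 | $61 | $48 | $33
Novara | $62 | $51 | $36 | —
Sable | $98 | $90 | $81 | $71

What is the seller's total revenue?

Pooled unit-bids ranked (top 6): 98 (Sable-1), 90 (Sable-2), 81 (Sable-3), 71 (Sable-4), 70 (Cinder-1), 62 (Novara-1)
Next rejected bid: $61 (not a price — pay-as-bid).
Each winning unit pays its own bid.
Revenue = 98 + 90 + 81 + 71 + 70 + 62 = $472.

Total revenue: $472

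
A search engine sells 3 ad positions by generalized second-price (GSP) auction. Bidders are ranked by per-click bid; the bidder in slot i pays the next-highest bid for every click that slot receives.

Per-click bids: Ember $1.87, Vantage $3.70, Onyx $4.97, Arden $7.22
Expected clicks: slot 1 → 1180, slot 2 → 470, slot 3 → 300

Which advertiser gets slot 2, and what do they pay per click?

Onyx; $3.70 per click

Per-click bids in order: $7.22 (Arden) > $4.97 (Onyx) > $3.70 (Vantage) > $1.87 (Ember)
Slot 2 goes to the second-ranked bidder, Onyx, who pays the next bid down: $3.70/click.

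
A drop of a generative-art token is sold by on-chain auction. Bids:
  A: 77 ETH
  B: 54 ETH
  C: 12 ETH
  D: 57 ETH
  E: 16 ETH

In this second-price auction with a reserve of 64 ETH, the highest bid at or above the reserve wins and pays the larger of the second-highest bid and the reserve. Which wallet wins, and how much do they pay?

Second-price auction with a reserve of 64 ETH: the highest bid at or above the reserve wins and pays the larger of the second-highest bid and the reserve.
Bids ranked: 77 (A) > 57 (D) > 54 (B) > 16 (E) > 12 (C)
A has the top bid at or above the reserve (77 ETH).
max(second-highest 57 ETH, reserve 64 ETH) = 64 ETH.

A pays 64 ETH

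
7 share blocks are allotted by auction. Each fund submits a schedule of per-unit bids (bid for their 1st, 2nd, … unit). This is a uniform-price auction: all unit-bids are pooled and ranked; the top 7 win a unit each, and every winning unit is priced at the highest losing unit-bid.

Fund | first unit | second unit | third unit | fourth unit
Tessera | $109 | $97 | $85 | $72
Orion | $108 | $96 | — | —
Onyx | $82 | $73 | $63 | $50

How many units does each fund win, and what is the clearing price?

Onyx 2, Orion 2, Tessera 3; clearing price $72

Pooled unit-bids ranked (top 7): 109 (Tessera-1), 108 (Orion-1), 97 (Tessera-2), 96 (Orion-2), 85 (Tessera-3), 82 (Onyx-1), 73 (Onyx-2)
The (k+1)-th unit-bid is $72.
Allocation: Onyx 2, Orion 2, Tessera 3.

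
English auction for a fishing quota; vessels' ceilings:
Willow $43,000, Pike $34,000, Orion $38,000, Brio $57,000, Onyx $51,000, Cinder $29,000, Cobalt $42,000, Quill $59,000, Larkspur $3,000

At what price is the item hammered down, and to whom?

Rule: the price rises until one bidder remains; the winner pays the price at which the last rival dropped out.
Sorting limits: 59,000 (Quill) > 57,000 (Brio) > 51,000 (Onyx) > 43,000 (Willow) > 42,000 (Cobalt) > 38,000 (Orion) > …
Bidding ends when Brio exits at $57,000; Quill takes it.

Quill wins at $57,000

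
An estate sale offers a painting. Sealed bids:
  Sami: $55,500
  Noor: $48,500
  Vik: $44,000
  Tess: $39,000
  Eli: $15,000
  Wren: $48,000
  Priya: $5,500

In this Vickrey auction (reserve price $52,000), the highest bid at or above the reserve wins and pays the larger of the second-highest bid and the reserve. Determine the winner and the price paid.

Bids ranked: 55,500 (Sami) > 48,500 (Noor) > 48,000 (Wren) > 44,000 (Vik) > 39,000 (Tess) > 15,000 (Eli) > …
Sami has the top bid at or above the reserve ($55,500).
max(second-highest $48,500, reserve $52,000) = $52,000.

Sami pays $52,000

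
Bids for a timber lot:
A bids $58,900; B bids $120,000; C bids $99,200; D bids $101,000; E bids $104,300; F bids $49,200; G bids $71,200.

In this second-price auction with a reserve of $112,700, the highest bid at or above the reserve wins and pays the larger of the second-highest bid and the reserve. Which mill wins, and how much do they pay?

B pays $112,700

Bids in order: 120,000 (B) > 104,300 (E) > 101,000 (D) > 99,200 (C) > 71,200 (G) > 58,900 (A) > …
B has the top bid at or above the reserve ($120,000).
max(second-highest $104,300, reserve $112,700) = $112,700.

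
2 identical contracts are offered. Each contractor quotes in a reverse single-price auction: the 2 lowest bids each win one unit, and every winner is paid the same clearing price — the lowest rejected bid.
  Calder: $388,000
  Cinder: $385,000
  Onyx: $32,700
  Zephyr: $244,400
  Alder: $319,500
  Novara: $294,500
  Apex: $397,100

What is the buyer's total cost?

Ordering the bids: 32,700 (Onyx), 244,400 (Zephyr), 294,500 (Novara), 319,500 (Alder), …
The 2 lowest are Onyx, Zephyr.
Lowest unsuccessful bid: $294,500 → clearing price.
Total cost = 2 × $294,500 = $589,000.

Total cost: $589,000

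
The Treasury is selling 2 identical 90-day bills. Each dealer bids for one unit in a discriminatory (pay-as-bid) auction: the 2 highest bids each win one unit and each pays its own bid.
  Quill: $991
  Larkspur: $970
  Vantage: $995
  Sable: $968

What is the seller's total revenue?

Total revenue: $1,986

Sorting: 995 (Vantage), 991 (Quill), 970 (Larkspur), 968 (Sable)
The 2 highest are Vantage, Quill.
Total revenue = 995 + 991 = $1,986.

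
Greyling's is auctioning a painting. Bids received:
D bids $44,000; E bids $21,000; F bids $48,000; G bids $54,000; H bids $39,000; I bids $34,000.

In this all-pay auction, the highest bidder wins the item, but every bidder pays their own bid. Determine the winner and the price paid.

Bids in order: 54,000 (G) > 48,000 (F) > 44,000 (D) > 39,000 (H) > 34,000 (I) > 21,000 (E)
G wins with the top bid; all bids are sunk regardless.

G pays $54,000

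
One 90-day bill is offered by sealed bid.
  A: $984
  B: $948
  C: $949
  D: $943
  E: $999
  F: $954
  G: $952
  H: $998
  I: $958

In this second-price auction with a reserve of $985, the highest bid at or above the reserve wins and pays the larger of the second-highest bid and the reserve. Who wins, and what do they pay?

E pays $998

Sorting bids: 999 (E) > 998 (H) > 984 (A) > 958 (I) > 954 (F) > 952 (G) > …
E has the top bid at or above the reserve ($999).
Second-highest bid $998 exceeds the reserve $985 → payment $998.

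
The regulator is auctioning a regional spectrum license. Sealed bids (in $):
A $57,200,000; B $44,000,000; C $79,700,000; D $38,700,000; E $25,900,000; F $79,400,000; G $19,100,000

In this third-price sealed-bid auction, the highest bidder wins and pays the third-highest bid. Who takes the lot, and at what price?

Sorting bids: 79,700,000 (C) > 79,400,000 (F) > 57,200,000 (A) > 44,000,000 (B) > 38,700,000 (D) > 25,900,000 (E) > …
C wins; payment is bid #3 in the ranking = $57,200,000.

C pays $57,200,000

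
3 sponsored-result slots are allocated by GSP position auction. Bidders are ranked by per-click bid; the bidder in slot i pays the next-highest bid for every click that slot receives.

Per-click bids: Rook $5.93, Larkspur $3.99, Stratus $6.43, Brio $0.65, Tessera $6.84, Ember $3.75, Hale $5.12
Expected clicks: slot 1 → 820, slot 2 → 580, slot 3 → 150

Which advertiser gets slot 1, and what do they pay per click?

Tessera; $6.43 per click

Ranked by bid: $6.84 (Tessera) > $6.43 (Stratus) > $5.93 (Rook) > $5.12 (Hale) > …
Slot 1 goes to the first-ranked bidder, Tessera, who pays the next bid down: $6.43/click.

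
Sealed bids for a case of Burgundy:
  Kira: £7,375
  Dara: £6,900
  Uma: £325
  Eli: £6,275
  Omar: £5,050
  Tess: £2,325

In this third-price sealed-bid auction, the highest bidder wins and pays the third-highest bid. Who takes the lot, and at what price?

Kira pays £6,275

Bids ranked: 7,375 (Kira) > 6,900 (Dara) > 6,275 (Eli) > 5,050 (Omar) > 2,325 (Tess) > 325 (Uma)
Kira is highest; pays the third-highest bid, £6,275.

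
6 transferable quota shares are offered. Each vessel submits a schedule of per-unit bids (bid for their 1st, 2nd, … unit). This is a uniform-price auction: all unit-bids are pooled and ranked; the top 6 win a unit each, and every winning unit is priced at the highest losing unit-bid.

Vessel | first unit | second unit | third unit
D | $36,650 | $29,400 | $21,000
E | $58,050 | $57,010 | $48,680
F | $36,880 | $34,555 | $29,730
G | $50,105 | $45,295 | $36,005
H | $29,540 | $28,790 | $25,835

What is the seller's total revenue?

Total revenue: $219,900

Merging the schedules and taking the best 6: 58,050 (E-1), 57,010 (E-2), 50,105 (G-1), 48,680 (E-3), 45,295 (G-2), 36,880 (F-1)
The (k+1)-th unit-bid is $36,650.
Allocation: E 3, F 1, G 2. Every unit priced at $36,650.
Revenue = 6 × 36,650 = $219,900.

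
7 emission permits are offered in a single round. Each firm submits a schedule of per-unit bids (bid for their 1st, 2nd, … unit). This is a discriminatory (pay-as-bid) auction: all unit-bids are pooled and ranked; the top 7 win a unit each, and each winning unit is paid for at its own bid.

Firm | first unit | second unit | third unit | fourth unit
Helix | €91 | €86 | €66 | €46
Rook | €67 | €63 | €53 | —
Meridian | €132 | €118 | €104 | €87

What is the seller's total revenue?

Total revenue: €685

Pooled unit-bids ranked (top 7): 132 (Meridian-1), 118 (Meridian-2), 104 (Meridian-3), 91 (Helix-1), 87 (Meridian-4), 86 (Helix-2), 67 (Rook-1)
Next rejected bid: €66 (not a price — pay-as-bid).
Each winning unit pays its own bid.
Revenue = 132 + 118 + 104 + 91 + 87 + 86 + 67 = €685.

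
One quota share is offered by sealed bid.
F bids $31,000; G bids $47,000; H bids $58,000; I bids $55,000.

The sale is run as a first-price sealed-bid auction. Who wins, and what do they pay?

H pays $58,000

Rule: the highest bidder wins and pays their own bid.
Bids in order: 58,000 (H) > 55,000 (I) > 47,000 (G) > 31,000 (F)
H is highest → pays own bid, $58,000.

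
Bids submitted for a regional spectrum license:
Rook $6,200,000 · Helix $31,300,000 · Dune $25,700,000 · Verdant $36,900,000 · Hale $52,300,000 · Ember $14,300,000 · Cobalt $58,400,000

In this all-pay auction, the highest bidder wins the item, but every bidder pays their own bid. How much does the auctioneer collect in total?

Sorting bids: 58,400,000 (Cobalt) > 52,300,000 (Hale) > 36,900,000 (Verdant) > 31,300,000 (Helix) > 25,700,000 (Dune) > 14,300,000 (Ember) > …
Cobalt wins with the top bid; all bids are sunk regardless.
Every bidder forfeits their bid regardless of winning.
Revenue = 6,200,000 + 31,300,000 + 25,700,000 + 36,900,000 + 52,300,000 + 14,300,000 + 58,400,000 = $225,100,000.

Total revenue: $225,100,000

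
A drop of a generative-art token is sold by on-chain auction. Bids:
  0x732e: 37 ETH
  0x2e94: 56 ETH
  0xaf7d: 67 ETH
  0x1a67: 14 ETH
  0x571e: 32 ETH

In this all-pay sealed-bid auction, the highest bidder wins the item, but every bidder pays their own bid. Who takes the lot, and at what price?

0xaf7d pays 67 ETH

Bids in order: 67 (0xaf7d) > 56 (0x2e94) > 37 (0x732e) > 32 (0x571e) > 14 (0x1a67)
0xaf7d is highest and takes the item; every bidder forfeits their bid.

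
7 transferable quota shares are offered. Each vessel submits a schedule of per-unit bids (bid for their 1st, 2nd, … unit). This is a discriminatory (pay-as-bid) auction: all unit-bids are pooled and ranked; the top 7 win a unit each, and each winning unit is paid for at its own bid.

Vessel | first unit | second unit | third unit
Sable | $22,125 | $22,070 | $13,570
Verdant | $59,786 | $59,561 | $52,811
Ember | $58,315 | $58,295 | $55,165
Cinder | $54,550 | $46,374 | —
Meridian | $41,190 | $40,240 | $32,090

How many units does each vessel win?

Cinder 1, Ember 3, Verdant 3

Pooled unit-bids ranked (top 7): 59,786 (Verdant-1), 59,561 (Verdant-2), 58,315 (Ember-1), 58,295 (Ember-2), 55,165 (Ember-3), 54,550 (Cinder-1), 52,811 (Verdant-3)
Next rejected bid: $46,374 (not a price — pay-as-bid).
Allocation: Cinder 1, Ember 3, Verdant 3.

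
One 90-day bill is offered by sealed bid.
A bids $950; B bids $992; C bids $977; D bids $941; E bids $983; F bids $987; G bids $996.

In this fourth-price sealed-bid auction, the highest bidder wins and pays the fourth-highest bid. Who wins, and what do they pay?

Bids ranked: 996 (G) > 992 (B) > 987 (F) > 983 (E) > 977 (C) > 950 (A) > …
G wins; payment is bid #4 in the ranking = $983.

G pays $983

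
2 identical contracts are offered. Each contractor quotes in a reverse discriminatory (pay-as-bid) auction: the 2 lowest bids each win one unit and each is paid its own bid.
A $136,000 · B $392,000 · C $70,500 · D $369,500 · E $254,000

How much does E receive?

E is paid $0

Ordering the bids: 70,500 (C), 136,000 (A), 254,000 (E), 369,500 (D), …
The 2 lowest are C, A.
E does not win → $0.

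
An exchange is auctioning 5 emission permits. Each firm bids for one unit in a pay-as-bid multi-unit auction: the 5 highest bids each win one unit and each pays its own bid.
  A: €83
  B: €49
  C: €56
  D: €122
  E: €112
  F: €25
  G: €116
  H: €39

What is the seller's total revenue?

Sorting: 122 (D), 116 (G), 112 (E), 83 (A), 56 (C), 49 (B), 39 (H), …
The 5 highest are D, G, E, A, C.
Total revenue = 122 + 116 + 112 + 83 + 56 = €489.

Total revenue: €489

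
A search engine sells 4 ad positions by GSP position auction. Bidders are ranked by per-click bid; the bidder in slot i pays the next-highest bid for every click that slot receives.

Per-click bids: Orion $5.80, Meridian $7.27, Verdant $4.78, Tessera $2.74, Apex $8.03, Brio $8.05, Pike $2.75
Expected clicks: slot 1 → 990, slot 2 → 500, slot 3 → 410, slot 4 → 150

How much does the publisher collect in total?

Per-click bids in order: $8.05 (Brio) > $8.03 (Apex) > $7.27 (Meridian) > $5.80 (Orion) > $4.78 (Verdant) > …
Slot 1: Brio pays $8.03 × 990 = $7949.70
Slot 2: Apex pays $7.27 × 500 = $3635.00
Slot 3: Meridian pays $5.80 × 410 = $2378.00
Slot 4: Orion pays $4.78 × 150 = $717.00
Total = $14679.70

Total revenue: $14679.70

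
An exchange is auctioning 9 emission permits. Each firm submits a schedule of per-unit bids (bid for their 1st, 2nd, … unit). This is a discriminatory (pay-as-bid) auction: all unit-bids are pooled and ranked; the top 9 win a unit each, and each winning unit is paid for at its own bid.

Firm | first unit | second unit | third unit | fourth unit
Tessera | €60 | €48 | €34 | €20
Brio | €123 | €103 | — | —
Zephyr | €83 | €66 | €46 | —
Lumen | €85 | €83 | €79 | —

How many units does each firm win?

Brio 2, Lumen 3, Tessera 2, Zephyr 2

Pooled unit-bids ranked (top 9): 123 (Brio-1), 103 (Brio-2), 85 (Lumen-1), 83 (Zephyr-1), 83 (Lumen-2), 79 (Lumen-3), 66 (Zephyr-2), 60 (Tessera-1), 48 (Tessera-2)
Next rejected bid: €46 (not a price — pay-as-bid).
Allocation: Brio 2, Lumen 3, Tessera 2, Zephyr 2.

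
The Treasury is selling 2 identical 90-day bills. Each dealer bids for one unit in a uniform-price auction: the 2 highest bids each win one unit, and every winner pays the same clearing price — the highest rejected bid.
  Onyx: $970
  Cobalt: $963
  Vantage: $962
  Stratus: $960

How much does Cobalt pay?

Cobalt pays $962

Ordering the bids: 970 (Onyx), 963 (Cobalt), 962 (Vantage), 960 (Stratus)
Winners (2 units): Onyx, Cobalt.
Highest unsuccessful bid: $962 → clearing price.
Cobalt wins → pays $962.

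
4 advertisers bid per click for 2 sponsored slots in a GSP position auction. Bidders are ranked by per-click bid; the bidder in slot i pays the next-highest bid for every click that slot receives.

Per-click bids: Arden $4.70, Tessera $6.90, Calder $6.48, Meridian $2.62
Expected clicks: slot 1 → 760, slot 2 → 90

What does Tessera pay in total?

Per-click bids in order: $6.90 (Tessera) > $6.48 (Calder) > $4.70 (Arden) > …
Tessera holds slot 1 → pays next bid $6.48 × 760 clicks = $4924.80.

Tessera pays $4924.80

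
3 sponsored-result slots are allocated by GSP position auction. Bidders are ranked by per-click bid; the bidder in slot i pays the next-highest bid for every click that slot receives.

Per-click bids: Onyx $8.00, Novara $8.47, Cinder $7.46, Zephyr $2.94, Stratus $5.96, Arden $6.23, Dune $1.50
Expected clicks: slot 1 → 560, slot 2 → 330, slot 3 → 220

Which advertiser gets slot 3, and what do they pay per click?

Ranked by bid: $8.47 (Novara) > $8.00 (Onyx) > $7.46 (Cinder) > $6.23 (Arden) > …
Slot 3 goes to the third-ranked bidder, Cinder, who pays the next bid down: $6.23/click.

Cinder; $6.23 per click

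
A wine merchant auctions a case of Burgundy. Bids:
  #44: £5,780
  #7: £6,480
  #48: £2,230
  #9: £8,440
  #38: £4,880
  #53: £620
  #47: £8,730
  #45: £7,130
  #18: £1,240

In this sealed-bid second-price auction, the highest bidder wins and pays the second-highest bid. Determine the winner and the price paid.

Sealed-bid second-price auction: the highest bidder wins and pays the second-highest bid.
Bids in order: 8,730 (#47) > 8,440 (#9) > 7,130 (#45) > 6,480 (#7) > 5,780 (#44) > 4,880 (#38) > …
#47 wins with the highest bid; price is set by the runner-up at £8,440.

#47 pays £8,440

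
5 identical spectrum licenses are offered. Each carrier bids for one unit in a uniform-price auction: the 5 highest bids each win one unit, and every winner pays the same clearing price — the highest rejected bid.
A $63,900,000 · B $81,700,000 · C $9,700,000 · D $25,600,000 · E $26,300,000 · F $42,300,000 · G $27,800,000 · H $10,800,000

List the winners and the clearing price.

B, A, F, G, E; each pays $25,600,000

Sorting: 81,700,000 (B), 63,900,000 (A), 42,300,000 (F), 27,800,000 (G), 26,300,000 (E), 25,600,000 (D), 10,800,000 (H), …
Winners (5 units): B, A, F, G, E.
First losing bid is D's $25,600,000, which sets the uniform price.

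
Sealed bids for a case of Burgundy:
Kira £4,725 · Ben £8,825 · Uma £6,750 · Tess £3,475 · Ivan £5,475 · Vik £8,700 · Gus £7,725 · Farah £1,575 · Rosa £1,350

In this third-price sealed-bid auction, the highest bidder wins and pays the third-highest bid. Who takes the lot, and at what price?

Sorting bids: 8,825 (Ben) > 8,700 (Vik) > 7,725 (Gus) > 6,750 (Uma) > 5,475 (Ivan) > 4,725 (Kira) > …
Ben is highest; pays the third-highest bid, £7,725.

Ben pays £7,725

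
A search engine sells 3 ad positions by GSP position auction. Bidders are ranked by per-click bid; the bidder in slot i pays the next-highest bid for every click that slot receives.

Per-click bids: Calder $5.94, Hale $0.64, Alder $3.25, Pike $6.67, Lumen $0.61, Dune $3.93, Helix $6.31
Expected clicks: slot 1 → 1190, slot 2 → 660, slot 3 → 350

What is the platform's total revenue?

Total revenue: $12804.80

Sorting advertisers: $6.67 (Pike) > $6.31 (Helix) > $5.94 (Calder) > $3.93 (Dune) > …
Slot 1: Pike pays $6.31 × 1190 = $7508.90
Slot 2: Helix pays $5.94 × 660 = $3920.40
Slot 3: Calder pays $3.93 × 350 = $1375.50
Total = $12804.80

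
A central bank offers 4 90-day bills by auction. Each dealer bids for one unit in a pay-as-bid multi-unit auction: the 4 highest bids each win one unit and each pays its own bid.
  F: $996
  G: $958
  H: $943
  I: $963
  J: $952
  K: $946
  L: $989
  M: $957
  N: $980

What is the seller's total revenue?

Sorting: 996 (F), 989 (L), 980 (N), 963 (I), 958 (G), 957 (M), …
Winners (4 units): F, L, N, I.
Total revenue = 996 + 989 + 980 + 963 = $3,928.

Total revenue: $3,928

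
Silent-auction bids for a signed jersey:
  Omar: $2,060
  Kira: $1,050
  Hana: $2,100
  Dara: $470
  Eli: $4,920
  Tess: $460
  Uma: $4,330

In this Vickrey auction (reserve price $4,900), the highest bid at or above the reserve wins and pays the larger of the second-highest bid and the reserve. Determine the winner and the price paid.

Eli pays $4,900

Rule: the highest bid at or above the reserve wins and pays the larger of the second-highest bid and the reserve.
Sorting bids: 4,920 (Eli) > 4,330 (Uma) > 2,100 (Hana) > 2,060 (Omar) > 1,050 (Kira) > 470 (Dara) > …
Eli has the top bid at or above the reserve ($4,920).
Second-highest bid $4,330 is below the reserve $4,900, so the reserve binds → payment $4,900.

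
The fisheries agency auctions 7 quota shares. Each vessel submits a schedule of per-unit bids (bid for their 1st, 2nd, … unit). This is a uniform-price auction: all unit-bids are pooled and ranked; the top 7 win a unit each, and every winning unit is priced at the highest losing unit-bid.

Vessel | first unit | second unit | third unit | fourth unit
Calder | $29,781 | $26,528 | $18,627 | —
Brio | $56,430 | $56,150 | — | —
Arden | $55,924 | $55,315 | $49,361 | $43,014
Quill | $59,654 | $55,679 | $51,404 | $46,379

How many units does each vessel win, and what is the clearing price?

Merging the schedules and taking the best 7: 59,654 (Quill-1), 56,430 (Brio-1), 56,150 (Brio-2), 55,924 (Arden-1), 55,679 (Quill-2), 55,315 (Arden-2), 51,404 (Quill-3)
Highest rejected unit-bid = $49,361.
Allocation: Arden 2, Brio 2, Quill 3.

Arden 2, Brio 2, Quill 3; clearing price $49,361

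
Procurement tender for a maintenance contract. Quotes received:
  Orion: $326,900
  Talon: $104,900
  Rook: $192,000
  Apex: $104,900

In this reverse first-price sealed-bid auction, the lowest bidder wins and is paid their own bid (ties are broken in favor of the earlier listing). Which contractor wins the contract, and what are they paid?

Sorting bids: 104,900 (Talon) < 104,900 (Apex) < 192,000 (Rook) < 326,900 (Orion)
Tie at $104,900 → Talon wins by tie-break.
Talon has the lowest bid and is paid exactly that: $104,900.

Talon is paid $104,900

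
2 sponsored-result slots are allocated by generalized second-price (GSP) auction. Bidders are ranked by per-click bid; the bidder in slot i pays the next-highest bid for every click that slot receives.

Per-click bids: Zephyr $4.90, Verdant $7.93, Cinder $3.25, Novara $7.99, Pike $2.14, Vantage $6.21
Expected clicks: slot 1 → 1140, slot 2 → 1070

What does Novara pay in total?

Novara pays $9040.20

Ranked by bid: $7.99 (Novara) > $7.93 (Verdant) > $6.21 (Vantage) > …
Novara holds slot 1 → pays next bid $7.93 × 1140 clicks = $9040.20.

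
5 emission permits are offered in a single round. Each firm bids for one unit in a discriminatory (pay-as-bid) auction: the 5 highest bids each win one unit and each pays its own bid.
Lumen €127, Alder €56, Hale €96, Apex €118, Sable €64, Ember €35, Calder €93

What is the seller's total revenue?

Bids ranked high→low: 127 (Lumen), 118 (Apex), 96 (Hale), 93 (Calder), 64 (Sable), 56 (Alder), 35 (Ember)
Top 5: Lumen, Apex, Hale, Calder, Sable.
Total revenue = 127 + 118 + 96 + 93 + 64 = €498.

Total revenue: €498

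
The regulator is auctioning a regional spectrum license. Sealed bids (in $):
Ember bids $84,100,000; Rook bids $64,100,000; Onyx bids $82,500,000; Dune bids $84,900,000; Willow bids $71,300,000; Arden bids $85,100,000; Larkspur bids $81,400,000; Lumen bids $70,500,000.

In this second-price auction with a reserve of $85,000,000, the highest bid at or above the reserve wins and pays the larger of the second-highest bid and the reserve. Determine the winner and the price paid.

Arden pays $85,000,000

Bids ranked: 85,100,000 (Arden) > 84,900,000 (Dune) > 84,100,000 (Ember) > 82,500,000 (Onyx) > 81,400,000 (Larkspur) > 71,300,000 (Willow) > …
Highest eligible bid: Arden at $85,100,000.
Second-highest bid $84,900,000 is below the reserve $85,000,000, so the reserve binds → payment $85,000,000.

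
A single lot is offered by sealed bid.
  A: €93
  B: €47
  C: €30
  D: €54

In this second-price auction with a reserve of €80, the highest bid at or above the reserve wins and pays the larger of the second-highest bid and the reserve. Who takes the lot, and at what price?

A pays €80

Bids ranked: 93 (A) > 54 (D) > 47 (B) > 30 (C)
Highest eligible bid: A at €93.
max(second-highest €54, reserve €80) = €80.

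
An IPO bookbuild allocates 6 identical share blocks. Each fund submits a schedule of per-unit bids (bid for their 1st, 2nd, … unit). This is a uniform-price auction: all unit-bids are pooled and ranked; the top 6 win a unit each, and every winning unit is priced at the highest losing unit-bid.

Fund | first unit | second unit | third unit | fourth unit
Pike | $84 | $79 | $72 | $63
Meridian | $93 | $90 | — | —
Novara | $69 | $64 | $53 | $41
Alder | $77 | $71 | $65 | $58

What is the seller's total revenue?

Merging the schedules and taking the best 6: 93 (Meridian-1), 90 (Meridian-2), 84 (Pike-1), 79 (Pike-2), 77 (Alder-1), 72 (Pike-3)
The (k+1)-th unit-bid is $71.
Allocation: Alder 1, Meridian 2, Pike 3. Every unit priced at $71.
Revenue = 6 × 71 = $426.

Total revenue: $426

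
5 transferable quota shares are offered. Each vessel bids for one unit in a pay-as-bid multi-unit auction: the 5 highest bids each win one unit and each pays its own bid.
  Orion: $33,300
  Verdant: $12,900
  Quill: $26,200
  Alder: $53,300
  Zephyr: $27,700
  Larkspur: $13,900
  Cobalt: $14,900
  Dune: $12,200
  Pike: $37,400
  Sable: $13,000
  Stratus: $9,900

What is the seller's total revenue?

Sorting: 53,300 (Alder), 37,400 (Pike), 33,300 (Orion), 27,700 (Zephyr), 26,200 (Quill), 14,900 (Cobalt), 13,900 (Larkspur), …
The 5 highest are Alder, Pike, Orion, Zephyr, Quill.
Total revenue = 53,300 + 37,400 + 33,300 + 27,700 + 26,200 = $177,900.

Total revenue: $177,900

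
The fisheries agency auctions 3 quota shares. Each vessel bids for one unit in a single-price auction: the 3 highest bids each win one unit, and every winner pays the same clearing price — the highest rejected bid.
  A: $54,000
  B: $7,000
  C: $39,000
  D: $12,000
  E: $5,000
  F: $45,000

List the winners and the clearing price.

Ordering the bids: 54,000 (A), 45,000 (F), 39,000 (C), 12,000 (D), 7,000 (B), …
Winners (3 units): A, F, C.
Clearing price = highest rejected bid = $12,000.

A, F, C; each pays $12,000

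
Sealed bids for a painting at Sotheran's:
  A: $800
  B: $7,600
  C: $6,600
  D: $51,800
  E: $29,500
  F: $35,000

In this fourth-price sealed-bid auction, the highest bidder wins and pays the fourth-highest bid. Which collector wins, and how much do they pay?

D pays $7,600

Bids ranked: 51,800 (D) > 35,000 (F) > 29,500 (E) > 7,600 (B) > 6,600 (C) > 800 (A)
D wins; payment is bid #4 in the ranking = $7,600.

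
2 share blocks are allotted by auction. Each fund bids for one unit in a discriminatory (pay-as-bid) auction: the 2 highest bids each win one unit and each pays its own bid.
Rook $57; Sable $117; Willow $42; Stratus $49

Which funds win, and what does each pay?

Ordering the bids: 117 (Sable), 57 (Rook), 49 (Stratus), 42 (Willow)
Winners (2 units): Sable, Rook.
Each winner pays its own bid: Sable $117, Rook $57.

Sable $117, Rook $57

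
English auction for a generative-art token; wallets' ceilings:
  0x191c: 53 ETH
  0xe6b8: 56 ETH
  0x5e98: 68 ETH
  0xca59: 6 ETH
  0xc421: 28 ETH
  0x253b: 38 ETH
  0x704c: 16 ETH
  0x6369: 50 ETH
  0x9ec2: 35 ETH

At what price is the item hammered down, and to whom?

Limits ranked: 68 (0x5e98) > 56 (0xe6b8) > 53 (0x191c) > 50 (0x6369) > 38 (0x253b) > 35 (0x9ec2) > …
0xe6b8 is the last rival to drop out, at 56 ETH; 0x5e98 remains and wins at that price.

0x5e98 wins at 56 ETH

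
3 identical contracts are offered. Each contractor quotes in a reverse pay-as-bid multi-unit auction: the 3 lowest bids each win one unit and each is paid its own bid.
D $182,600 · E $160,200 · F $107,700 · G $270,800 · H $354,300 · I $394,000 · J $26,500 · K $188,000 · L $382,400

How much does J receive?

J is paid $26,500

Sorting: 26,500 (J), 107,700 (F), 160,200 (E), 182,600 (D), 188,000 (K), …
The 3 lowest are J, F, E.
J wins → own bid $26,500.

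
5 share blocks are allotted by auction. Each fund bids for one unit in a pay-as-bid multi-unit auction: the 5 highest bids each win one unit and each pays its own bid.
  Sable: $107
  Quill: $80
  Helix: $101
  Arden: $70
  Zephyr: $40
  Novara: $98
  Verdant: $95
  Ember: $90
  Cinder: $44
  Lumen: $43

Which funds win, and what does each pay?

Ordering the bids: 107 (Sable), 101 (Helix), 98 (Novara), 95 (Verdant), 90 (Ember), 80 (Quill), 70 (Arden), …
The 5 highest are Sable, Helix, Novara, Verdant, Ember.
Each winner pays its own bid: Sable $107, Helix $101, Novara $98, Verdant $95, Ember $90.

Sable $107, Helix $101, Novara $98, Verdant $95, Ember $90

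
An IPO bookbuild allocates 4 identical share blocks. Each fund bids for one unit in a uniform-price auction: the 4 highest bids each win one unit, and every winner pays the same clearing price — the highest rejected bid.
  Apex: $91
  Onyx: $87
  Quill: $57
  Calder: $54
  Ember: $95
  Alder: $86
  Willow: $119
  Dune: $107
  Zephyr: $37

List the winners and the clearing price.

Willow, Dune, Ember, Apex; each pays $87

Bids ranked high→low: 119 (Willow), 107 (Dune), 95 (Ember), 91 (Apex), 87 (Onyx), 86 (Alder), …
Top 4: Willow, Dune, Ember, Apex.
Clearing price = highest rejected bid = $87.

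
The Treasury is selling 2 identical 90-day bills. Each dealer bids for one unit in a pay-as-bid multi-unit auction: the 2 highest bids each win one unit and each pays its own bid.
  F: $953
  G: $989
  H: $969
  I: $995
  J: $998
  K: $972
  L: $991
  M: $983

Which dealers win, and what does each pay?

J $998, I $995

Bids ranked high→low: 998 (J), 995 (I), 991 (L), 989 (G), …
Top 2: J, I.
Each winner pays its own bid: J $998, I $995.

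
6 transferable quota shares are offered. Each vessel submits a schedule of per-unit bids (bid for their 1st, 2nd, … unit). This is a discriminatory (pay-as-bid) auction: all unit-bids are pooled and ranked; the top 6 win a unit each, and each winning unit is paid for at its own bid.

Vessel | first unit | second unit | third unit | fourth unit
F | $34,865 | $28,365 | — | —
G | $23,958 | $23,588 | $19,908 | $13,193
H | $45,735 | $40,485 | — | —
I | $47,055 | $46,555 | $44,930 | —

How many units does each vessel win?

F 1, H 2, I 3

Merging the schedules and taking the best 6: 47,055 (I-1), 46,555 (I-2), 45,735 (H-1), 44,930 (I-3), 40,485 (H-2), 34,865 (F-1)
Next rejected bid: $28,365 (not a price — pay-as-bid).
Allocation: F 1, H 2, I 3.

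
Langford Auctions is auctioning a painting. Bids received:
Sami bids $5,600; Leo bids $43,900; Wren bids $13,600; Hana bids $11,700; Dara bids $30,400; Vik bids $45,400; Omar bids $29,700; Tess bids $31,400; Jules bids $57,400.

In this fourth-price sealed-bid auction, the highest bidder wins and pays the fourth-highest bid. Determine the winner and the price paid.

Sorting bids: 57,400 (Jules) > 45,400 (Vik) > 43,900 (Leo) > 31,400 (Tess) > 30,400 (Dara) > 29,700 (Omar) > …
Jules is highest; pays the fourth-highest bid, $31,400.

Jules pays $31,400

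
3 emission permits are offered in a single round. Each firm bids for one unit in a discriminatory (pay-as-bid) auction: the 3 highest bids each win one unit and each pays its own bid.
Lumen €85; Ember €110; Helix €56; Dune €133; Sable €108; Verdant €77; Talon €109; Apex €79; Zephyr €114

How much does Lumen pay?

Lumen pays €0

Ordering the bids: 133 (Dune), 114 (Zephyr), 110 (Ember), 109 (Talon), 108 (Sable), …
The 3 highest are Dune, Zephyr, Ember.
Lumen does not win → €0.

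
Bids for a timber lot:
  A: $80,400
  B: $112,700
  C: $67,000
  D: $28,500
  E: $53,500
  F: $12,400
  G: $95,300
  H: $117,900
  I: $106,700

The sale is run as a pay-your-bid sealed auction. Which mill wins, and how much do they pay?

H pays $117,900

Sorting bids: 117,900 (H) > 112,700 (B) > 106,700 (I) > 95,300 (G) > 80,400 (A) > 67,000 (C) > …
First-price: H pays what they bid, $117,900.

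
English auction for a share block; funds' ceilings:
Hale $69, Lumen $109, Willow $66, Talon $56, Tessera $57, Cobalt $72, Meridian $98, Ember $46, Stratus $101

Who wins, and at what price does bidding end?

Sorting limits: 109 (Lumen) > 101 (Stratus) > 98 (Meridian) > 72 (Cobalt) > 69 (Hale) > 66 (Willow) > …
Bidding ends when Stratus exits at $101; Lumen takes it.

Lumen wins at $101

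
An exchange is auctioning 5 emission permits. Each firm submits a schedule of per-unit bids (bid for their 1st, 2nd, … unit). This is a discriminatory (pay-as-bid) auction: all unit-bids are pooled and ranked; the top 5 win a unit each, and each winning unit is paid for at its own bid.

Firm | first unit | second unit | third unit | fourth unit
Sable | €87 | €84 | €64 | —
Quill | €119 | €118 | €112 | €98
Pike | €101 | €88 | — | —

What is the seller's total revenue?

Total revenue: €548

Merging the schedules and taking the best 5: 119 (Quill-1), 118 (Quill-2), 112 (Quill-3), 101 (Pike-1), 98 (Quill-4)
Next rejected bid: €88 (not a price — pay-as-bid).
Each winning unit pays its own bid.
Revenue = 119 + 118 + 112 + 101 + 98 = €548.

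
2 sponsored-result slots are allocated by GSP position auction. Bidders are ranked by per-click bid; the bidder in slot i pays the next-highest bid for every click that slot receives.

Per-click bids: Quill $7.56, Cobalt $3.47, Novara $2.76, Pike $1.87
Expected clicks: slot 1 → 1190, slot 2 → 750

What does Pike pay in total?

Ranked by bid: $7.56 (Quill) > $3.47 (Cobalt) > $2.76 (Novara) > …
Pike ranks below slot 2 → no slot, pays nothing.

Pike pays $0.00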